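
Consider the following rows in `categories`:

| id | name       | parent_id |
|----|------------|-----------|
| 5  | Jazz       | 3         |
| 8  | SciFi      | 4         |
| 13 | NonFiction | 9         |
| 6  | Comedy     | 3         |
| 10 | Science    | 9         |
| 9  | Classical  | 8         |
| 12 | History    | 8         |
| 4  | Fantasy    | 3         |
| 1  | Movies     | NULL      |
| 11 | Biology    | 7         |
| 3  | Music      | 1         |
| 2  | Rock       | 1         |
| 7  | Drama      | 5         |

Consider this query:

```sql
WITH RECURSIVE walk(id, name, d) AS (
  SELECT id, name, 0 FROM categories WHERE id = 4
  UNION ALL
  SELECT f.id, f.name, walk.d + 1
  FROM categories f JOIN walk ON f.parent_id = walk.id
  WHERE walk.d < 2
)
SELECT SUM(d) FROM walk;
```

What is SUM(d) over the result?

Base: id=4 (Fantasy) at d 0.
Iteration 1: rows with parent_id in {4} -> SciFi (id 8, d 1).
Iteration 2: rows with parent_id in {8} -> Classical (id 9, d 2), History (id 12, d 2).
Iteration 3: d < 2 fails for all current rows; recursion stops.
SUM(d) = 0 + 1 + 2 + 2 = 5.

5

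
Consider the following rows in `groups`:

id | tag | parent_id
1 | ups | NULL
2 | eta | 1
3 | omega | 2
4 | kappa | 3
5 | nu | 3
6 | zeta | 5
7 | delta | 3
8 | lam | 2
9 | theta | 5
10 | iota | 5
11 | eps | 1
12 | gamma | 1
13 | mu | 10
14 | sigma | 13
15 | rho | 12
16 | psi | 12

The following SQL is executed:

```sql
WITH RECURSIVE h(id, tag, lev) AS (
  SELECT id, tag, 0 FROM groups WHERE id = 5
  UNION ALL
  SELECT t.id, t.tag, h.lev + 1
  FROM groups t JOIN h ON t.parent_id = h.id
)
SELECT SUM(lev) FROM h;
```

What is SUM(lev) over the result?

Base: id=5 (nu) at lev 0.
Iteration 1: rows with parent_id in {5} -> zeta (id 6, lev 1), theta (id 9, lev 1), iota (id 10, lev 1).
Iteration 2: rows with parent_id in {6,9,10} -> mu (id 13, lev 2).
Iteration 3: rows with parent_id in {13} -> sigma (id 14, lev 3).
Iteration 4: no rows with parent_id in {14}; recursion stops.
SUM(lev) = 0 + 1 + 1 + 1 + 2 + 3 = 8.

8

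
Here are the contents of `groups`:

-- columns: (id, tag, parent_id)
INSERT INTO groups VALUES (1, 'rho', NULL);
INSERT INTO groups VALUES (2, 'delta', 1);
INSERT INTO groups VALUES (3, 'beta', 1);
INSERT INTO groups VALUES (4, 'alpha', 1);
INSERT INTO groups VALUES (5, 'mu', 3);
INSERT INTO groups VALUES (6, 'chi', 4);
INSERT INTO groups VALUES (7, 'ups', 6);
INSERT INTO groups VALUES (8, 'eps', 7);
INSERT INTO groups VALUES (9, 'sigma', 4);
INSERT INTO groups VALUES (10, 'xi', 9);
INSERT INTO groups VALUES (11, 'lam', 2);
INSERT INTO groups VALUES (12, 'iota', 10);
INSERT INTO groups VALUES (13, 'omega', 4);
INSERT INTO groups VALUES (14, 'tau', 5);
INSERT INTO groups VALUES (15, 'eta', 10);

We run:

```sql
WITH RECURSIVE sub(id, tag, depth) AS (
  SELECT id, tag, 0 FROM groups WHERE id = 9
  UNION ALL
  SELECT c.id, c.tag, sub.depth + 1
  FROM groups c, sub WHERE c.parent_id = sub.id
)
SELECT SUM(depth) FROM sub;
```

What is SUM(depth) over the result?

Base: id=9 (sigma) at depth 0.
Iteration 1: rows with parent_id in {9} -> xi (id 10, depth 1).
Iteration 2: rows with parent_id in {10} -> iota (id 12, depth 2), eta (id 15, depth 2).
Iteration 3: no rows with parent_id in {12,15}; recursion stops.
SUM(depth) = 0 + 1 + 2 + 2 = 5.

5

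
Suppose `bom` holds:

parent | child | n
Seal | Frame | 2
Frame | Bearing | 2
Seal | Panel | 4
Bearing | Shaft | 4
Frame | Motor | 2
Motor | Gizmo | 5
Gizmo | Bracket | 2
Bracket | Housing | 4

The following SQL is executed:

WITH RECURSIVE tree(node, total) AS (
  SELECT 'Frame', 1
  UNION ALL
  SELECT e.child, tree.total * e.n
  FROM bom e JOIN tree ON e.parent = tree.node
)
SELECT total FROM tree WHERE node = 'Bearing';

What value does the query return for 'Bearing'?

2

Base: (Frame, total=1).
Iteration 1: components of {Frame} -> Bearing = 1*2 = 2, Motor = 1*2 = 2.
Iteration 2: components of {Bearing,Motor} -> Gizmo = 2*5 = 10, Shaft = 2*4 = 8.
Iteration 3: components of {Gizmo,Shaft} -> Bracket = 10*2 = 20.
Iteration 4: components of {Bracket} -> Housing = 20*4 = 80.
Iteration 5: no further components; recursion stops.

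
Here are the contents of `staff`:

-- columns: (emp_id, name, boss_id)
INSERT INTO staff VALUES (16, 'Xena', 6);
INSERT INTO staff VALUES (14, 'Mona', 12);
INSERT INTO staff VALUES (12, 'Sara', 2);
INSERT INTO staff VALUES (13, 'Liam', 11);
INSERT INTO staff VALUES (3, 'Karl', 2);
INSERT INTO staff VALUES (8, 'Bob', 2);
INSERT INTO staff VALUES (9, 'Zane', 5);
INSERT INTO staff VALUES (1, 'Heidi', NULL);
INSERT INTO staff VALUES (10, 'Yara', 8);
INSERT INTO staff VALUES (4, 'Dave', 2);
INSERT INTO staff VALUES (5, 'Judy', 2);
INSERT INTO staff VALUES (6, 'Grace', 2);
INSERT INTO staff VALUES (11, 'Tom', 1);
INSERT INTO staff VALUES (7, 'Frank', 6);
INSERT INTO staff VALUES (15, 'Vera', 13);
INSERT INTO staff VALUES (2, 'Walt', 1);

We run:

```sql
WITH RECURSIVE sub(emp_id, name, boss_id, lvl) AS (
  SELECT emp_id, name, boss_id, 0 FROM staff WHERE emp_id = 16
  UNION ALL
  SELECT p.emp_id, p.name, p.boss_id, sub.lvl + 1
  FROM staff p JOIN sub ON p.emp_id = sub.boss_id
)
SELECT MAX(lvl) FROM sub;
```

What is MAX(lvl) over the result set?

Base: emp_id=16 (Xena), boss_id=6, lvl 0.
Iteration 1: join on emp_id=6 -> Grace (id 6, boss_id=2, lvl 1).
Iteration 2: join on emp_id=2 -> Walt (id 2, boss_id=1, lvl 2).
Iteration 3: join on emp_id=1 -> Heidi (id 1, boss_id=NULL, lvl 3).
Iteration 4: boss_id is NULL; no match; recursion stops.
lvl values: 0, 1, 2, 3; the maximum is 3.

3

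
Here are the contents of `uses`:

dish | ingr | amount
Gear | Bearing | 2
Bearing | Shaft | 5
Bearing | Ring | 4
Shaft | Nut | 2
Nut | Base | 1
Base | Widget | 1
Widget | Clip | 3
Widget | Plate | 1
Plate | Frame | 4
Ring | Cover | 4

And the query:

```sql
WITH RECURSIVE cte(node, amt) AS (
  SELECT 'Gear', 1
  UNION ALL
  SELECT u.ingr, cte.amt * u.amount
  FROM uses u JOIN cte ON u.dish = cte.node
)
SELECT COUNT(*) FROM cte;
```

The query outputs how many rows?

Base: (Gear, amt=1).
Iteration 1: components of {Gear} -> Bearing = 1*2 = 2.
Iteration 2: components of {Bearing} -> Ring = 2*4 = 8, Shaft = 2*5 = 10.
Iteration 3: components of {Ring,Shaft} -> Cover = 8*4 = 32, Nut = 10*2 = 20.
Iteration 4: components of {Cover,Nut} -> Base = 20*1 = 20.
Iteration 5: components of {Base} -> Widget = 20*1 = 20.
Iteration 6: components of {Widget} -> Clip = 20*3 = 60, Plate = 20*1 = 20.
Iteration 7: components of {Clip,Plate} -> Frame = 20*4 = 80.
Iteration 8: no further components; recursion stops.
Total rows emitted: 11.

11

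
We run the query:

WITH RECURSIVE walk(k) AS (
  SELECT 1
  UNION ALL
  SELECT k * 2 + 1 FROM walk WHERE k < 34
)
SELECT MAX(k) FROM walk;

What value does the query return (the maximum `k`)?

63

Base: k=1.
Iteration 1: 1 < 34 holds -> k = 1 * 2 + 1 = 3.
Iteration 2: 3 < 34 holds -> k = 3 * 2 + 1 = 7.
Iteration 3: 7 < 34 holds -> k = 7 * 2 + 1 = 15.
Iteration 4: 15 < 34 holds -> k = 15 * 2 + 1 = 31.
Iteration 5: 31 < 34 holds -> k = 31 * 2 + 1 = 63.
Iteration 6: 63 < 34 fails; recursion stops.
k values: 1, 3, 7, 15, 31, 63; the maximum is 63.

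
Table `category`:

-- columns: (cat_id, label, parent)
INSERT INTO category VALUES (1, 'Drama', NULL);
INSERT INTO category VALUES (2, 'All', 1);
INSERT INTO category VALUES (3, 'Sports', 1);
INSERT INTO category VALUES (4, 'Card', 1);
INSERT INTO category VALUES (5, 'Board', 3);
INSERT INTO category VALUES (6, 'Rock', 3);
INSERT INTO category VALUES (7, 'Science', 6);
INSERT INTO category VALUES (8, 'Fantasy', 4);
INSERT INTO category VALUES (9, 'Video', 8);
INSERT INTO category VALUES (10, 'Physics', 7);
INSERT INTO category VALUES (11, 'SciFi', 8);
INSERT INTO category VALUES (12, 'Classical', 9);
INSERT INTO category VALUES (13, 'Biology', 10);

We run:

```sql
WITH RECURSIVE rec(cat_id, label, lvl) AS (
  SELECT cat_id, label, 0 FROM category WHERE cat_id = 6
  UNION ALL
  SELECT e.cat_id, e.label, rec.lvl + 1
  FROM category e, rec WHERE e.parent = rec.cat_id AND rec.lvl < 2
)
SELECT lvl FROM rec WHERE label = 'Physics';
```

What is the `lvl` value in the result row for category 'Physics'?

2

Base: cat_id=6 (Rock) at lvl 0.
Iteration 1: rows with parent in {6} -> Science (id 7, lvl 1).
Iteration 2: rows with parent in {7} -> Physics (id 10, lvl 2).
Iteration 3: lvl < 2 fails for all current rows; recursion stops.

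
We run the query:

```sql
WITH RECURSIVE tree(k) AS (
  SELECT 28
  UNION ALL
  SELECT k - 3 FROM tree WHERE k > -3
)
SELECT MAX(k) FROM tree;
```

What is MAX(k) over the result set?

28

Base: k=28.
Iteration 1: 28 > -3 holds -> k = 28 - 3 = 25.
Iteration 2: 25 > -3 holds -> k = 25 - 3 = 22.
Iteration 3: 22 > -3 holds -> k = 22 - 3 = 19.
Iteration 4: 19 > -3 holds -> k = 19 - 3 = 16.
Iteration 5: 16 > -3 holds -> k = 16 - 3 = 13.
Iteration 6: 13 > -3 holds -> k = 13 - 3 = 10.
Iteration 7: 10 > -3 holds -> k = 10 - 3 = 7.
Iteration 8: 7 > -3 holds -> k = 7 - 3 = 4.
Iteration 9: 4 > -3 holds -> k = 4 - 3 = 1.
Iteration 10: 1 > -3 holds -> k = 1 - 3 = -2.
Iteration 11: -2 > -3 holds -> k = -2 - 3 = -5.
Iteration 12: -5 > -3 fails; recursion stops.
k values: 28, 25, 22, 19, 16, 13, 10, 7, 4, 1, -2, -5; the maximum is 28.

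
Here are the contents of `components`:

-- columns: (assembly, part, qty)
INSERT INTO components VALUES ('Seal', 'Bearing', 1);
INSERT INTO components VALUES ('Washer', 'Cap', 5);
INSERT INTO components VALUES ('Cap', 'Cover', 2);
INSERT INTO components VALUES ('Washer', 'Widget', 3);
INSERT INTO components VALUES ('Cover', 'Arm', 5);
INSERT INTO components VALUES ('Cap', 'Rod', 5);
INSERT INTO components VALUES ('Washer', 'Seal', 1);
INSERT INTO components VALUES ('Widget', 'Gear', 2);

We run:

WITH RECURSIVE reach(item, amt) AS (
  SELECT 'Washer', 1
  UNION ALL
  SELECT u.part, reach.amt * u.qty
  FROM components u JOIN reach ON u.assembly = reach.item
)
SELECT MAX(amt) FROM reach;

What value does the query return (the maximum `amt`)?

Base: (Washer, amt=1).
Iteration 1: components of {Washer} -> Cap = 1*5 = 5, Seal = 1*1 = 1, Widget = 1*3 = 3.
Iteration 2: components of {Cap,Seal,Widget} -> Bearing = 1*1 = 1, Cover = 5*2 = 10, Gear = 3*2 = 6, Rod = 5*5 = 25.
Iteration 3: components of {Bearing,Cover,Gear,Rod} -> Arm = 10*5 = 50.
Iteration 4: no further components; recursion stops.
amt values: 1, 1, 5, 3, 1, 25, 10, 6, 50; the maximum is 50.

50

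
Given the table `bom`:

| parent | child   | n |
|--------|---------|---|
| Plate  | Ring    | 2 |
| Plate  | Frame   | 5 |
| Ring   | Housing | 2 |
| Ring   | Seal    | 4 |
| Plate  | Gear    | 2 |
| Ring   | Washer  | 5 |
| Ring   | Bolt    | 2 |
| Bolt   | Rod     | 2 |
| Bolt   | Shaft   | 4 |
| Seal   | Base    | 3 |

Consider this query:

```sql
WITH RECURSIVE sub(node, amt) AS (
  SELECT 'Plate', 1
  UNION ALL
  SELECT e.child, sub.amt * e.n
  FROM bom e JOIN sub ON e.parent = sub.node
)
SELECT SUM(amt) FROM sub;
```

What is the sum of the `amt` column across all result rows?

84

Base: (Plate, amt=1).
Iteration 1: components of {Plate} -> Frame = 1*5 = 5, Gear = 1*2 = 2, Ring = 1*2 = 2.
Iteration 2: components of {Frame,Gear,Ring} -> Bolt = 2*2 = 4, Housing = 2*2 = 4, Seal = 2*4 = 8, Washer = 2*5 = 10.
Iteration 3: components of {Bolt,Housing,Seal,Washer} -> Base = 8*3 = 24, Rod = 4*2 = 8, Shaft = 4*4 = 16.
Iteration 4: no further components; recursion stops.
SUM(amt) = 1 + 2 + 5 + 2 + 4 + 8 + 10 + 4 + 24 + 8 + 16 = 84.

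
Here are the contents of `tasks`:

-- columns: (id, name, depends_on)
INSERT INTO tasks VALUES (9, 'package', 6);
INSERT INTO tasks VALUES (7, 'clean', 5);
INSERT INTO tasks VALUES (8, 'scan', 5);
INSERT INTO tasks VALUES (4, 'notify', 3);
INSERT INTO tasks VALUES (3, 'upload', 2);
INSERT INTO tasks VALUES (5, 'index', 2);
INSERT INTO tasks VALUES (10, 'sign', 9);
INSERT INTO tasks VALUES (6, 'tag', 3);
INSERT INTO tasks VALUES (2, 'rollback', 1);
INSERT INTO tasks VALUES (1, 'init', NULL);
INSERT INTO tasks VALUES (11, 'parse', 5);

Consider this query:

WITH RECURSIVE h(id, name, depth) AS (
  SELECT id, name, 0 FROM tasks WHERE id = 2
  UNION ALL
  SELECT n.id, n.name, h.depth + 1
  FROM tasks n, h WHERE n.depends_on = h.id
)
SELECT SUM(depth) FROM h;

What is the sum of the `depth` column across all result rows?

19

Base: id=2 (rollback) at depth 0.
Iteration 1: rows with depends_on in {2} -> upload (id 3, depth 1), index (id 5, depth 1).
Iteration 2: rows with depends_on in {3,5} -> notify (id 4, depth 2), tag (id 6, depth 2), clean (id 7, depth 2), scan (id 8, depth 2), parse (id 11, depth 2).
Iteration 3: rows with depends_on in {4,6,7,8,11} -> package (id 9, depth 3).
Iteration 4: rows with depends_on in {9} -> sign (id 10, depth 4).
Iteration 5: no rows with depends_on in {10}; recursion stops.
SUM(depth) = 0 + 1 + 1 + 2 + 2 + 2 + 2 + 2 + 3 + 4 = 19.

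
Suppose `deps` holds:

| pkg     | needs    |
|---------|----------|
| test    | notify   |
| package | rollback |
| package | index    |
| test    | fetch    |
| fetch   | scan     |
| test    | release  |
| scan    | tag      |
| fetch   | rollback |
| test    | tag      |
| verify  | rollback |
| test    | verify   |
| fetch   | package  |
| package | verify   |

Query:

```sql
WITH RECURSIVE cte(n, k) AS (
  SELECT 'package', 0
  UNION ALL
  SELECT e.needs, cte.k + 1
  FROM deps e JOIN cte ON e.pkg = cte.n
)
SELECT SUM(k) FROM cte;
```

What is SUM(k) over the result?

5

Base: (package, k=0).
Iteration 1: edges from {package} -> (index, k=1), (rollback, k=1), (verify, k=1).
Iteration 2: edges from {index,rollback,verify} -> (rollback, k=2).
Iteration 3: no outgoing edges from {rollback}; recursion stops.
SUM(k) = 0 + 1 + 1 + 1 + 2 = 5.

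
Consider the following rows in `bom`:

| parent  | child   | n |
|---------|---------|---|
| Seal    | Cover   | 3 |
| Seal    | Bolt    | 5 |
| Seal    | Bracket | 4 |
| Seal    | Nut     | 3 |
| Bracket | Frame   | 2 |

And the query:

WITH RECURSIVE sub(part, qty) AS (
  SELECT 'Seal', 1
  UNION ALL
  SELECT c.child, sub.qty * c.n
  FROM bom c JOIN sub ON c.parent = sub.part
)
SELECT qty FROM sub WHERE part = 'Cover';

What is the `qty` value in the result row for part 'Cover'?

Base: (Seal, qty=1).
Iteration 1: components of {Seal} -> Bolt = 1*5 = 5, Bracket = 1*4 = 4, Cover = 1*3 = 3, Nut = 1*3 = 3.
Iteration 2: components of {Bolt,Bracket,Cover,Nut} -> Frame = 4*2 = 8.
Iteration 3: no further components; recursion stops.

3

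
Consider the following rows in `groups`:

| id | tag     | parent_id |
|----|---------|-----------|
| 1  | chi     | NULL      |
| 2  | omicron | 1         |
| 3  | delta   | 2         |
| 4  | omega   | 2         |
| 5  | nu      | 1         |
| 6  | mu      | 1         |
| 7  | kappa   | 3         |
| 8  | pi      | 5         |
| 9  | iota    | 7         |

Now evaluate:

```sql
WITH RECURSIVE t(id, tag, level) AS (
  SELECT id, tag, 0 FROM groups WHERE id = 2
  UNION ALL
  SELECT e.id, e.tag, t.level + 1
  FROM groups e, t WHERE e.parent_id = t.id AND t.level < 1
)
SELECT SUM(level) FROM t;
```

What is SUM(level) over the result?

2

Base: id=2 (omicron) at level 0.
Iteration 1: rows with parent_id in {2} -> delta (id 3, level 1), omega (id 4, level 1).
Iteration 2: level < 1 fails for all current rows; recursion stops.
SUM(level) = 0 + 1 + 1 = 2.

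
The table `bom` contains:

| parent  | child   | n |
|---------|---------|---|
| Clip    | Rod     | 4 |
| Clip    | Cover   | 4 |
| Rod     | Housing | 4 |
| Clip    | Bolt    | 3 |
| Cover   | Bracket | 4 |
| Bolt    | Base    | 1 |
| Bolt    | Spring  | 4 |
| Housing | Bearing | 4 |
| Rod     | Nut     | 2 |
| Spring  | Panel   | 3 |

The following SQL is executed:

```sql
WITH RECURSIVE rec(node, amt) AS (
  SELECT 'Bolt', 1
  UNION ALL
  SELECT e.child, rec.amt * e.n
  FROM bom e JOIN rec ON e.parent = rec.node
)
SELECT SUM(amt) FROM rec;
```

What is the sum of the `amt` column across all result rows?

Base: (Bolt, amt=1).
Iteration 1: components of {Bolt} -> Base = 1*1 = 1, Spring = 1*4 = 4.
Iteration 2: components of {Base,Spring} -> Panel = 4*3 = 12.
Iteration 3: no further components; recursion stops.
SUM(amt) = 1 + 1 + 4 + 12 = 18.

18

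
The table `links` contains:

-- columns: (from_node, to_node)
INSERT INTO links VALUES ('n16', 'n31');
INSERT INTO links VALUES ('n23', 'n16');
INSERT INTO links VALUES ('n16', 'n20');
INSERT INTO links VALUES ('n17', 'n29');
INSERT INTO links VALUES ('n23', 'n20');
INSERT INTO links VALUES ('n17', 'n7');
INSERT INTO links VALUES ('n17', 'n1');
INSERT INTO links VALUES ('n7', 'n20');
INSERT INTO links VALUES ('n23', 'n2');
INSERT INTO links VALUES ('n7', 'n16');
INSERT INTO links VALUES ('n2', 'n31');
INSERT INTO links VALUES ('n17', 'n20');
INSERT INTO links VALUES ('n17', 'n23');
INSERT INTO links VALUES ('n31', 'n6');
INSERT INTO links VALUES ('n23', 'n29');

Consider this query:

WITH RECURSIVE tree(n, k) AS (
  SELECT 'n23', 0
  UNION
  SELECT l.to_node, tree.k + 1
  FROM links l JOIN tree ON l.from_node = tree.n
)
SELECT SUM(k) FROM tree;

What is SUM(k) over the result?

Base: (n23, k=0).
Iteration 1: edges from {n23} -> (n16, k=1), (n2, k=1), (n20, k=1), (n29, k=1).
Iteration 2: edges from {n16,n2,n20,n29} -> (n20, k=2), (n31, k=2). [UNION drops 1 duplicate row(s)]
Iteration 3: edges from {n20,n31} -> (n6, k=3).
Iteration 4: no outgoing edges from {n6}; recursion stops.
SUM(k) = 0 + 1 + 1 + 1 + 1 + 2 + 2 + 3 = 11.

11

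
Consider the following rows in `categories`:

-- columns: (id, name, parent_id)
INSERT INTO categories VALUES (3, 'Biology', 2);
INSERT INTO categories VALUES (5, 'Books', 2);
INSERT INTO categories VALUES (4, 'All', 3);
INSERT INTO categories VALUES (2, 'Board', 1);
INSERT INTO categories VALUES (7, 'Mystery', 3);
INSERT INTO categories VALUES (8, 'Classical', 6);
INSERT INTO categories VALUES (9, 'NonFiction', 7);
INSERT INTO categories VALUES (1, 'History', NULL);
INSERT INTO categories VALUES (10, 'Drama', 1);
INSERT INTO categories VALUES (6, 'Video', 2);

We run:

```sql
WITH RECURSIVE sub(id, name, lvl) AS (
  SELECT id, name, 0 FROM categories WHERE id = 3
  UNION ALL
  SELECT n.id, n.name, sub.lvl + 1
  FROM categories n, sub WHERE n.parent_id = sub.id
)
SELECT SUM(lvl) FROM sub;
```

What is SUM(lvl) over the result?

4

Base: id=3 (Biology) at lvl 0.
Iteration 1: rows with parent_id in {3} -> All (id 4, lvl 1), Mystery (id 7, lvl 1).
Iteration 2: rows with parent_id in {4,7} -> NonFiction (id 9, lvl 2).
Iteration 3: no rows with parent_id in {9}; recursion stops.
SUM(lvl) = 0 + 1 + 1 + 2 = 4.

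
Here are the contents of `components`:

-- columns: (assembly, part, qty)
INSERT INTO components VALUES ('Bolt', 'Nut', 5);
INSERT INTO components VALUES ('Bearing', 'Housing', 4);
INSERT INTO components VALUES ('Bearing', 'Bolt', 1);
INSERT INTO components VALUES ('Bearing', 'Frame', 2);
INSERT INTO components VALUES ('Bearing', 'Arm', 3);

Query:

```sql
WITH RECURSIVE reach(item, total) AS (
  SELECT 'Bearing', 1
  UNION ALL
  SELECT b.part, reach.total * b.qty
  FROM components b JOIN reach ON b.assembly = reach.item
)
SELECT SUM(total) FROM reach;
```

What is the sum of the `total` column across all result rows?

16

Base: (Bearing, total=1).
Iteration 1: components of {Bearing} -> Arm = 1*3 = 3, Bolt = 1*1 = 1, Frame = 1*2 = 2, Housing = 1*4 = 4.
Iteration 2: components of {Arm,Bolt,Frame,Housing} -> Nut = 1*5 = 5.
Iteration 3: no further components; recursion stops.
SUM(total) = 1 + 2 + 1 + 4 + 3 + 5 = 16.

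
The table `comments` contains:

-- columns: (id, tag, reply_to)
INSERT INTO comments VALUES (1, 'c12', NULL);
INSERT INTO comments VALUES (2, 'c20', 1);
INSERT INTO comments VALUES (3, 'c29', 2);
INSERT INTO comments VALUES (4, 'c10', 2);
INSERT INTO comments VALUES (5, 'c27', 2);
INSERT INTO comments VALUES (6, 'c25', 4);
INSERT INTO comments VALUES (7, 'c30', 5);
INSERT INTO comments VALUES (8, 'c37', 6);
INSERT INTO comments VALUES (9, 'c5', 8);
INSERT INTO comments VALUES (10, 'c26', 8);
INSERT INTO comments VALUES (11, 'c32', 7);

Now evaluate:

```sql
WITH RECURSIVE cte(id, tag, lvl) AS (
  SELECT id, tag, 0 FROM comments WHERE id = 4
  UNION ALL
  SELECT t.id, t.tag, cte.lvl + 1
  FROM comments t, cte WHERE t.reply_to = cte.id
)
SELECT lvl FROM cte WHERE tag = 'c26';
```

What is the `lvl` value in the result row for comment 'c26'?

3

Base: id=4 (c10) at lvl 0.
Iteration 1: rows with reply_to in {4} -> c25 (id 6, lvl 1).
Iteration 2: rows with reply_to in {6} -> c37 (id 8, lvl 2).
Iteration 3: rows with reply_to in {8} -> c5 (id 9, lvl 3), c26 (id 10, lvl 3).
Iteration 4: no rows with reply_to in {9,10}; recursion stops.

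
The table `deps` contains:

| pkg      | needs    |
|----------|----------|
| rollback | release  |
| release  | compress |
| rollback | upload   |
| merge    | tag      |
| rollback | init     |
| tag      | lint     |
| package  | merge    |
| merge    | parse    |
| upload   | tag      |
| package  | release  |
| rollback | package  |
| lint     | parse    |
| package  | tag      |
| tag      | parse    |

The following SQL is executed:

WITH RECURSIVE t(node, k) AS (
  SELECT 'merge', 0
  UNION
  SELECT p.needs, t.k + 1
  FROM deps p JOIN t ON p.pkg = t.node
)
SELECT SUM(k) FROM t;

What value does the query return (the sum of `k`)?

9

Base: (merge, k=0).
Iteration 1: edges from {merge} -> (parse, k=1), (tag, k=1).
Iteration 2: edges from {parse,tag} -> (lint, k=2), (parse, k=2).
Iteration 3: edges from {lint,parse} -> (parse, k=3).
Iteration 4: no outgoing edges from {parse}; recursion stops.
SUM(k) = 0 + 1 + 1 + 2 + 2 + 3 = 9.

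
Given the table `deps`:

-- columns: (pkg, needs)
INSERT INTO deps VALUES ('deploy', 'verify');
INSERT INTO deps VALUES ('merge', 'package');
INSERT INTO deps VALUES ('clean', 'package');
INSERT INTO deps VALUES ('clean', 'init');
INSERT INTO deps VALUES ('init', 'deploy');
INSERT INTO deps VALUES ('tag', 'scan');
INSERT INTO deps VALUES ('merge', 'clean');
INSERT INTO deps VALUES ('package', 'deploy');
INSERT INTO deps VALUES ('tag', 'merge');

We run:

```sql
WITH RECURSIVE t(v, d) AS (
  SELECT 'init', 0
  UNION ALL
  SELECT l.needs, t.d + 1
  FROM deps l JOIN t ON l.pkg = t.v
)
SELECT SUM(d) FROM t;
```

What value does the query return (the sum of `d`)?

Base: (init, d=0).
Iteration 1: edges from {init} -> (deploy, d=1).
Iteration 2: edges from {deploy} -> (verify, d=2).
Iteration 3: no outgoing edges from {verify}; recursion stops.
SUM(d) = 0 + 1 + 2 = 3.

3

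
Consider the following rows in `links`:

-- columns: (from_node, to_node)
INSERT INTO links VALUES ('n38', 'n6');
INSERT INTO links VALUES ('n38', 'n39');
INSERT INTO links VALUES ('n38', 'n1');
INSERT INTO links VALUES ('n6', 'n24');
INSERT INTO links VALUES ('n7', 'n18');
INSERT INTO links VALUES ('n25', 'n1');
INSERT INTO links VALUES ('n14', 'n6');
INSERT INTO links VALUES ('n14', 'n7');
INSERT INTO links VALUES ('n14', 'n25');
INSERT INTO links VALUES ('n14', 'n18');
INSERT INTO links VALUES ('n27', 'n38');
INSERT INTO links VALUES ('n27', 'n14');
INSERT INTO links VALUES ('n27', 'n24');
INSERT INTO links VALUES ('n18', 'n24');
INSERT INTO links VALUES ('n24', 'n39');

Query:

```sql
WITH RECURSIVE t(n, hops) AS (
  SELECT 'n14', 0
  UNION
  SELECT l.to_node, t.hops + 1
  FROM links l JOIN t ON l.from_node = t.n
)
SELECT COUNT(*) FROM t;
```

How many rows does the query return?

11

Base: (n14, hops=0).
Iteration 1: edges from {n14} -> (n18, hops=1), (n25, hops=1), (n6, hops=1), (n7, hops=1).
Iteration 2: edges from {n18,n25,n6,n7} -> (n1, hops=2), (n18, hops=2), (n24, hops=2). [UNION drops 1 duplicate row(s)]
Iteration 3: edges from {n1,n18,n24} -> (n24, hops=3), (n39, hops=3).
Iteration 4: edges from {n24,n39} -> (n39, hops=4).
Iteration 5: no outgoing edges from {n39}; recursion stops.
Total rows emitted: 11.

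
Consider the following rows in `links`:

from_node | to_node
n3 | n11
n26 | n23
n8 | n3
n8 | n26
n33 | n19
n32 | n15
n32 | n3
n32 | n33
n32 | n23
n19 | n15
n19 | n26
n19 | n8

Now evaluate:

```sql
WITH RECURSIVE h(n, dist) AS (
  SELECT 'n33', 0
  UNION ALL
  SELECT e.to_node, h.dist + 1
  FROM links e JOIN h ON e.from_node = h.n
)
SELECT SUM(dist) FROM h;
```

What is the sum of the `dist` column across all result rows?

24

Base: (n33, dist=0).
Iteration 1: edges from {n33} -> (n19, dist=1).
Iteration 2: edges from {n19} -> (n15, dist=2), (n26, dist=2), (n8, dist=2).
Iteration 3: edges from {n15,n26,n8} -> (n23, dist=3), (n26, dist=3), (n3, dist=3).
Iteration 4: edges from {n23,n26,n3} -> (n11, dist=4), (n23, dist=4).
Iteration 5: no outgoing edges from {n11,n23}; recursion stops.
SUM(dist) = 0 + 1 + 2 + 2 + 2 + 3 + 3 + 3 + 4 + 4 = 24.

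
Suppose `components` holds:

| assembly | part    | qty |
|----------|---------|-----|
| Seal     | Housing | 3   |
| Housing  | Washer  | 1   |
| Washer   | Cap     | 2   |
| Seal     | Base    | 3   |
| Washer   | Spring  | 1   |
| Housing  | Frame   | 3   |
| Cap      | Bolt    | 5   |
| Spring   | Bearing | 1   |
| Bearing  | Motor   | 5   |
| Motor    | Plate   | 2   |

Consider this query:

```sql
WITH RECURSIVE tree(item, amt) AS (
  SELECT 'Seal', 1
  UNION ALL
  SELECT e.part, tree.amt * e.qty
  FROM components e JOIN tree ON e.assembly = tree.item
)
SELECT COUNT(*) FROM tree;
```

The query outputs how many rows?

11

Base: (Seal, amt=1).
Iteration 1: components of {Seal} -> Base = 1*3 = 3, Housing = 1*3 = 3.
Iteration 2: components of {Base,Housing} -> Frame = 3*3 = 9, Washer = 3*1 = 3.
Iteration 3: components of {Frame,Washer} -> Cap = 3*2 = 6, Spring = 3*1 = 3.
Iteration 4: components of {Cap,Spring} -> Bearing = 3*1 = 3, Bolt = 6*5 = 30.
Iteration 5: components of {Bearing,Bolt} -> Motor = 3*5 = 15.
Iteration 6: components of {Motor} -> Plate = 15*2 = 30.
Iteration 7: no further components; recursion stops.
Total rows emitted: 11.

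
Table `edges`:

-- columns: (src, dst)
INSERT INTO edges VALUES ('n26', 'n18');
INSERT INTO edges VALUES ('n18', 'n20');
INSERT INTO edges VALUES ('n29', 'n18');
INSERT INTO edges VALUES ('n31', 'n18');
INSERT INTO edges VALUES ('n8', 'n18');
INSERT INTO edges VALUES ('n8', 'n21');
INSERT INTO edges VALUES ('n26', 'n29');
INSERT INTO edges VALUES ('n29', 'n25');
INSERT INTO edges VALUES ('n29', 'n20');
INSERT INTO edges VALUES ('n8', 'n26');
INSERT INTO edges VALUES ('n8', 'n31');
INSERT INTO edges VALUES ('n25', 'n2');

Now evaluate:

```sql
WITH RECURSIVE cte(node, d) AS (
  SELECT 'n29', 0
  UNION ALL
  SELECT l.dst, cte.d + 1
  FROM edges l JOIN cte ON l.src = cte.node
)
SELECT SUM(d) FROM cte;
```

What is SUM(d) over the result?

7

Base: (n29, d=0).
Iteration 1: edges from {n29} -> (n18, d=1), (n20, d=1), (n25, d=1).
Iteration 2: edges from {n18,n20,n25} -> (n2, d=2), (n20, d=2).
Iteration 3: no outgoing edges from {n2,n20}; recursion stops.
SUM(d) = 0 + 1 + 1 + 1 + 2 + 2 = 7.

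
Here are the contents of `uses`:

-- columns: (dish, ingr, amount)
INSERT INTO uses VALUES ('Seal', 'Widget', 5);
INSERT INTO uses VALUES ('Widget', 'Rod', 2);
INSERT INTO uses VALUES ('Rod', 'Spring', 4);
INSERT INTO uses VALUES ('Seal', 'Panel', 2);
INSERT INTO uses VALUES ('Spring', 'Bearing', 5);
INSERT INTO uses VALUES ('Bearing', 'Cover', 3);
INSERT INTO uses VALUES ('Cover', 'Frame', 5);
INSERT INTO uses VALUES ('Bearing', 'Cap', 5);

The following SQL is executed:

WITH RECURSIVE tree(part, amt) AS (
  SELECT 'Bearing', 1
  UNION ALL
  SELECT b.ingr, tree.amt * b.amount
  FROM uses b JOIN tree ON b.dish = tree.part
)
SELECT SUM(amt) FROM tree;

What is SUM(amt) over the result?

Base: (Bearing, amt=1).
Iteration 1: components of {Bearing} -> Cap = 1*5 = 5, Cover = 1*3 = 3.
Iteration 2: components of {Cap,Cover} -> Frame = 3*5 = 15.
Iteration 3: no further components; recursion stops.
SUM(amt) = 1 + 3 + 5 + 15 = 24.

24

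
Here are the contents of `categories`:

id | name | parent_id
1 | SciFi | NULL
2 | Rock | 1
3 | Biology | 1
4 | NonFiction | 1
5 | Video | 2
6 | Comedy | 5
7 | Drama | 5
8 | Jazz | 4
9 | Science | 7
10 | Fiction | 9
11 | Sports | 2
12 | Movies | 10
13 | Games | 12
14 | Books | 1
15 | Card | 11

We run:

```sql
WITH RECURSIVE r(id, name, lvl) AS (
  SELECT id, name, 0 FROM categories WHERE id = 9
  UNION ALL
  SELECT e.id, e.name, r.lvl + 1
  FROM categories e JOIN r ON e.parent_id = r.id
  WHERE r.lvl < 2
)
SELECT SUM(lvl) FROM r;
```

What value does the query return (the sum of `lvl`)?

Base: id=9 (Science) at lvl 0.
Iteration 1: rows with parent_id in {9} -> Fiction (id 10, lvl 1).
Iteration 2: rows with parent_id in {10} -> Movies (id 12, lvl 2).
Iteration 3: lvl < 2 fails for all current rows; recursion stops.
SUM(lvl) = 0 + 1 + 2 = 3.

3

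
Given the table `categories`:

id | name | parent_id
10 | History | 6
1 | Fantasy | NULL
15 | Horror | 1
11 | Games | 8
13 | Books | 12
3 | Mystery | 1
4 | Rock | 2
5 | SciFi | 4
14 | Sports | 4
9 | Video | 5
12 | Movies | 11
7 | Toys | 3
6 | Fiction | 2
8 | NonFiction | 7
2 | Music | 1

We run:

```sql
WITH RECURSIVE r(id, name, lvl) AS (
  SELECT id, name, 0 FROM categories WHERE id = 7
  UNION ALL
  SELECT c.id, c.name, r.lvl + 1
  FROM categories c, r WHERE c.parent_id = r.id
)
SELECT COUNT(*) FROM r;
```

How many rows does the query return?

Base: id=7 (Toys) at lvl 0.
Iteration 1: rows with parent_id in {7} -> NonFiction (id 8, lvl 1).
Iteration 2: rows with parent_id in {8} -> Games (id 11, lvl 2).
Iteration 3: rows with parent_id in {11} -> Movies (id 12, lvl 3).
Iteration 4: rows with parent_id in {12} -> Books (id 13, lvl 4).
Iteration 5: no rows with parent_id in {13}; recursion stops.
Total rows emitted: 5.

5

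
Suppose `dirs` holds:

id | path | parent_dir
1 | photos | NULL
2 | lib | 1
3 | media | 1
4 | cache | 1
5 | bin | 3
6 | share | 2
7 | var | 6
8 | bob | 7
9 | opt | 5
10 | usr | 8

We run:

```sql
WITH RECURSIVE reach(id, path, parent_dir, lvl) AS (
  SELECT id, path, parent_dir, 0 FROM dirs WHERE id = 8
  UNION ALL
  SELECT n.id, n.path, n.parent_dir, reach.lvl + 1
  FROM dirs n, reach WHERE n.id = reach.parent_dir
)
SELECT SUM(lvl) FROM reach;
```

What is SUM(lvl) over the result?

10

Base: id=8 (bob), parent_dir=7, lvl 0.
Iteration 1: join on id=7 -> var (id 7, parent_dir=6, lvl 1).
Iteration 2: join on id=6 -> share (id 6, parent_dir=2, lvl 2).
Iteration 3: join on id=2 -> lib (id 2, parent_dir=1, lvl 3).
Iteration 4: join on id=1 -> photos (id 1, parent_dir=NULL, lvl 4).
Iteration 5: parent_dir is NULL; no match; recursion stops.
SUM(lvl) = 0 + 1 + 2 + 3 + 4 = 10.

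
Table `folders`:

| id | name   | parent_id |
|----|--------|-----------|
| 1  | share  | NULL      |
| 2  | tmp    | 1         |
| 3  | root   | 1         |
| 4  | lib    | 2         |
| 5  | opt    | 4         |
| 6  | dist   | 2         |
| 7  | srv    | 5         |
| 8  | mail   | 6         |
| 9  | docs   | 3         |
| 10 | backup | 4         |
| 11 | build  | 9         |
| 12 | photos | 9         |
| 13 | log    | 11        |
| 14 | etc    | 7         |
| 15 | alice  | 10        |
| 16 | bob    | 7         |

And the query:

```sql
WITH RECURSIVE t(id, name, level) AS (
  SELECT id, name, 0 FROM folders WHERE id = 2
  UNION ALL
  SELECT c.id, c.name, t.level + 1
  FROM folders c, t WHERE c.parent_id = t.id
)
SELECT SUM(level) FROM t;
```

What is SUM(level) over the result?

Base: id=2 (tmp) at level 0.
Iteration 1: rows with parent_id in {2} -> lib (id 4, level 1), dist (id 6, level 1).
Iteration 2: rows with parent_id in {4,6} -> opt (id 5, level 2), mail (id 8, level 2), backup (id 10, level 2).
Iteration 3: rows with parent_id in {5,8,10} -> srv (id 7, level 3), alice (id 15, level 3).
Iteration 4: rows with parent_id in {7,15} -> etc (id 14, level 4), bob (id 16, level 4).
Iteration 5: no rows with parent_id in {14,16}; recursion stops.
SUM(level) = 0 + 1 + 1 + 2 + 2 + 2 + 3 + 3 + 4 + 4 = 22.

22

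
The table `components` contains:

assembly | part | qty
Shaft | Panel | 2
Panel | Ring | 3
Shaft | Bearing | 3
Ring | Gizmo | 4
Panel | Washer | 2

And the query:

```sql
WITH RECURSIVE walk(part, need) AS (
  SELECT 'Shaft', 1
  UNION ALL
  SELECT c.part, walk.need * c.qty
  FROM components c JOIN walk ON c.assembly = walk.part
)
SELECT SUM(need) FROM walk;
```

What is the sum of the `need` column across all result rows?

Base: (Shaft, need=1).
Iteration 1: components of {Shaft} -> Bearing = 1*3 = 3, Panel = 1*2 = 2.
Iteration 2: components of {Bearing,Panel} -> Ring = 2*3 = 6, Washer = 2*2 = 4.
Iteration 3: components of {Ring,Washer} -> Gizmo = 6*4 = 24.
Iteration 4: no further components; recursion stops.
SUM(need) = 1 + 2 + 3 + 6 + 4 + 24 = 40.

40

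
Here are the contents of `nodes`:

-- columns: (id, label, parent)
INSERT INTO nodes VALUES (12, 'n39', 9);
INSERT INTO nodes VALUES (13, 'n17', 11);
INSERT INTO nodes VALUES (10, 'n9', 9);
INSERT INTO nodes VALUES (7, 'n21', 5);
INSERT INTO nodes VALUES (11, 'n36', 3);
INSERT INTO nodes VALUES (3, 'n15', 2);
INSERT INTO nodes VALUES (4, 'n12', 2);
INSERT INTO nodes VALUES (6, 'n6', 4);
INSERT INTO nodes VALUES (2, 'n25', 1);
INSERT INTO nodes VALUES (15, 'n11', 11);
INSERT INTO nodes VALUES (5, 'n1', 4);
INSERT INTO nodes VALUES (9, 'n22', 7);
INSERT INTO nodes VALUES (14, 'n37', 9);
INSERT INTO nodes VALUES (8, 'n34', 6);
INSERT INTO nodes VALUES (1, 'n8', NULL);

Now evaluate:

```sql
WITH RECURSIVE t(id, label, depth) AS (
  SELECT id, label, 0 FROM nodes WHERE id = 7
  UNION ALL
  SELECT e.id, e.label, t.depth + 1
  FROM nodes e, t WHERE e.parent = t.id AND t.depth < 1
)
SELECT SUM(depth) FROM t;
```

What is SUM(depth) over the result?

Base: id=7 (n21) at depth 0.
Iteration 1: rows with parent in {7} -> n22 (id 9, depth 1).
Iteration 2: depth < 1 fails for all current rows; recursion stops.
SUM(depth) = 0 + 1 = 1.

1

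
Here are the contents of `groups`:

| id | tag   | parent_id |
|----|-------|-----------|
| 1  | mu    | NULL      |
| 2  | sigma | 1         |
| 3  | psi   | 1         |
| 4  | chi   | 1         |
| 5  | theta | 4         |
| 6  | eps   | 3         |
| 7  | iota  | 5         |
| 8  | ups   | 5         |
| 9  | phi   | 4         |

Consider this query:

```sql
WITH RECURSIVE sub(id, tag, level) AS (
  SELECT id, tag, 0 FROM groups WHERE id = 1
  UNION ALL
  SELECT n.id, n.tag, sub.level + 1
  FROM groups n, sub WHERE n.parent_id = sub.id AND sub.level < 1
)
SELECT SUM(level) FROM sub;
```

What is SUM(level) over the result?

3

Base: id=1 (mu) at level 0.
Iteration 1: rows with parent_id in {1} -> sigma (id 2, level 1), psi (id 3, level 1), chi (id 4, level 1).
Iteration 2: level < 1 fails for all current rows; recursion stops.
SUM(level) = 0 + 1 + 1 + 1 = 3.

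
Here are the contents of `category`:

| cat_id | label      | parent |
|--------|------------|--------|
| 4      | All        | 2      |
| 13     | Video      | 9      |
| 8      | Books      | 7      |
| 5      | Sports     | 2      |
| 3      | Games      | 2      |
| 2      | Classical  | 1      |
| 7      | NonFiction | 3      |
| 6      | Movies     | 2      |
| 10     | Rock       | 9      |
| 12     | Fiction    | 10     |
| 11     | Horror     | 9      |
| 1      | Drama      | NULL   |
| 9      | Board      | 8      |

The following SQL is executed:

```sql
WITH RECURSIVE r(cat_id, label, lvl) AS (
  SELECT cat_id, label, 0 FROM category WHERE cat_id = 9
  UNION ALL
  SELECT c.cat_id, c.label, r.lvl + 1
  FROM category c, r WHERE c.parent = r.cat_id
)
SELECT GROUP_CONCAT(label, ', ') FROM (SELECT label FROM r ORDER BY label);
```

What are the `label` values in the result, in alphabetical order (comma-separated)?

Base: cat_id=9 (Board) at lvl 0.
Iteration 1: rows with parent in {9} -> Rock (id 10, lvl 1), Horror (id 11, lvl 1), Video (id 13, lvl 1).
Iteration 2: rows with parent in {10,11,13} -> Fiction (id 12, lvl 2).
Iteration 3: no rows with parent in {12}; recursion stops.

Board, Fiction, Horror, Rock, Video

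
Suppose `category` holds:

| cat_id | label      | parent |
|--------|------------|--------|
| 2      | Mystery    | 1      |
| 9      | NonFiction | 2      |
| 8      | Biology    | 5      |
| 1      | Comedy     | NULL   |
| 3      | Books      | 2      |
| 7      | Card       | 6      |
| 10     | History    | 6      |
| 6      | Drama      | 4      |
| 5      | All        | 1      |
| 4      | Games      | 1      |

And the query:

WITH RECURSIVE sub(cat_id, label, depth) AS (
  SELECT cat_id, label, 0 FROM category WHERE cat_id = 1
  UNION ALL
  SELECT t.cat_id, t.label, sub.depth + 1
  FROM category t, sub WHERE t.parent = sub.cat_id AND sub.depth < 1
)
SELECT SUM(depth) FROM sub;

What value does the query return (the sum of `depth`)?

3

Base: cat_id=1 (Comedy) at depth 0.
Iteration 1: rows with parent in {1} -> Mystery (id 2, depth 1), Games (id 4, depth 1), All (id 5, depth 1).
Iteration 2: depth < 1 fails for all current rows; recursion stops.
SUM(depth) = 0 + 1 + 1 + 1 = 3.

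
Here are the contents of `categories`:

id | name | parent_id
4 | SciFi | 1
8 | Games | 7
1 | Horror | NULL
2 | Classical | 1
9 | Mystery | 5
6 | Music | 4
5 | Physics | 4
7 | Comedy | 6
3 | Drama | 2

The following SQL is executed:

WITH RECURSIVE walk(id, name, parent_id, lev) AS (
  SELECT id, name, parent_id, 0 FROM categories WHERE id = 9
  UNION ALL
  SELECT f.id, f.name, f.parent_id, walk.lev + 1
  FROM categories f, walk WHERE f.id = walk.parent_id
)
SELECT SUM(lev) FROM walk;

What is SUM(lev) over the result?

Base: id=9 (Mystery), parent_id=5, lev 0.
Iteration 1: join on id=5 -> Physics (id 5, parent_id=4, lev 1).
Iteration 2: join on id=4 -> SciFi (id 4, parent_id=1, lev 2).
Iteration 3: join on id=1 -> Horror (id 1, parent_id=NULL, lev 3).
Iteration 4: parent_id is NULL; no match; recursion stops.
SUM(lev) = 0 + 1 + 2 + 3 = 6.

6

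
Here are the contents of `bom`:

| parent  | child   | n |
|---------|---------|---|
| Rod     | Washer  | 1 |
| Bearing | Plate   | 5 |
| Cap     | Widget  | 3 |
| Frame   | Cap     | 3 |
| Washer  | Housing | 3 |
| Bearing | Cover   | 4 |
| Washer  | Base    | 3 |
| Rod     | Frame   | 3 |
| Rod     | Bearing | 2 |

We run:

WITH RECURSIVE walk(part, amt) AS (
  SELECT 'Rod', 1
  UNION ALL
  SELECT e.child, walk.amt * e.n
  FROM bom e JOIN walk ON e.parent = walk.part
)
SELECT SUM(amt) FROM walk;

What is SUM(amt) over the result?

Base: (Rod, amt=1).
Iteration 1: components of {Rod} -> Bearing = 1*2 = 2, Frame = 1*3 = 3, Washer = 1*1 = 1.
Iteration 2: components of {Bearing,Frame,Washer} -> Base = 1*3 = 3, Cap = 3*3 = 9, Cover = 2*4 = 8, Housing = 1*3 = 3, Plate = 2*5 = 10.
Iteration 3: components of {Base,Cap,Cover,Housing,Plate} -> Widget = 9*3 = 27.
Iteration 4: no further components; recursion stops.
SUM(amt) = 1 + 1 + 2 + 3 + 3 + 3 + 8 + 10 + 9 + 27 = 67.

67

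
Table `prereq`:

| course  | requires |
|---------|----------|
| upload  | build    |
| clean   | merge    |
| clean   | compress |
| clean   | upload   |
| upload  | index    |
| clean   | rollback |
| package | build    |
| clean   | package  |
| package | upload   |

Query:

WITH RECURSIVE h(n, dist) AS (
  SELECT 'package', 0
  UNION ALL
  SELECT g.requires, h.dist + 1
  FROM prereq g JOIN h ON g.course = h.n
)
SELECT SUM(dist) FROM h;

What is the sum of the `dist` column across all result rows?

Base: (package, dist=0).
Iteration 1: edges from {package} -> (build, dist=1), (upload, dist=1).
Iteration 2: edges from {build,upload} -> (build, dist=2), (index, dist=2).
Iteration 3: no outgoing edges from {build,index}; recursion stops.
SUM(dist) = 0 + 1 + 1 + 2 + 2 = 6.

6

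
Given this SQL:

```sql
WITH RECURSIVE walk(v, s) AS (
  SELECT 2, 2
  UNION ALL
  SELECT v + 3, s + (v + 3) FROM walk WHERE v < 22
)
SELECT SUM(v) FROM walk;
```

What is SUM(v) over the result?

100

Base: v=2, s=2.
Iteration 1: 2 < 22 holds -> v = 2 + 3 = 5, s = 2 + 5 = 7.
Iteration 2: 5 < 22 holds -> v = 5 + 3 = 8, s = 7 + 8 = 15.
Iteration 3: 8 < 22 holds -> v = 8 + 3 = 11, s = 15 + 11 = 26.
Iteration 4: 11 < 22 holds -> v = 11 + 3 = 14, s = 26 + 14 = 40.
Iteration 5: 14 < 22 holds -> v = 14 + 3 = 17, s = 40 + 17 = 57.
Iteration 6: 17 < 22 holds -> v = 17 + 3 = 20, s = 57 + 20 = 77.
Iteration 7: 20 < 22 holds -> v = 20 + 3 = 23, s = 77 + 23 = 100.
Iteration 8: 23 < 22 fails; recursion stops.
SUM(v) = 2 + 5 + 8 + 11 + 14 + 17 + 20 + 23 = 100.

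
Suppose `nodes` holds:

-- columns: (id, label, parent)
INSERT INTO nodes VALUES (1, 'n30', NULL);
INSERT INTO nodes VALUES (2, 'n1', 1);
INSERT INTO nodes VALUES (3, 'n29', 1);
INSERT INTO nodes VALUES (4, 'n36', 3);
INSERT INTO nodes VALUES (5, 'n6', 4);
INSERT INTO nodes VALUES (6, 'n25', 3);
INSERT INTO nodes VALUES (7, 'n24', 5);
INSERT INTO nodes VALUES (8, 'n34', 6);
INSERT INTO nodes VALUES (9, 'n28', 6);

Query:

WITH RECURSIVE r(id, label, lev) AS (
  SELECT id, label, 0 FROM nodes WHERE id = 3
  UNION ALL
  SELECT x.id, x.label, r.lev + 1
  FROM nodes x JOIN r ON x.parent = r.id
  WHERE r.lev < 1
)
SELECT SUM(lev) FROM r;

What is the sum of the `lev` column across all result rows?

2

Base: id=3 (n29) at lev 0.
Iteration 1: rows with parent in {3} -> n36 (id 4, lev 1), n25 (id 6, lev 1).
Iteration 2: lev < 1 fails for all current rows; recursion stops.
SUM(lev) = 0 + 1 + 1 = 2.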